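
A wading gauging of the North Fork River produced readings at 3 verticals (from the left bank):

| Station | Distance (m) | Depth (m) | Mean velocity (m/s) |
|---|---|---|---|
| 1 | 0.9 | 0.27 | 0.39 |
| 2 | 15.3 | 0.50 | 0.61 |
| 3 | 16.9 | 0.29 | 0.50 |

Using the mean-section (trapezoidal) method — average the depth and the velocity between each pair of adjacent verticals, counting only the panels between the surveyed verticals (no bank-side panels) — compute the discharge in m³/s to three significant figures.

3.12 m³/s

Panel 1-2: Δb = 14.4 m, d̄ = (0.27+0.50)/2 = 0.385, v̄ = (0.39+0.61)/2 = 0.5 → q = 14.4×0.385×0.5 = 2.772 m³/s
Panel 2-3: Δb = 1.6 m, d̄ = (0.50+0.29)/2 = 0.395, v̄ = (0.61+0.50)/2 = 0.555 → q = 1.6×0.395×0.555 = 0.3508 m³/s
Q = Σ q = 3.123 m³/s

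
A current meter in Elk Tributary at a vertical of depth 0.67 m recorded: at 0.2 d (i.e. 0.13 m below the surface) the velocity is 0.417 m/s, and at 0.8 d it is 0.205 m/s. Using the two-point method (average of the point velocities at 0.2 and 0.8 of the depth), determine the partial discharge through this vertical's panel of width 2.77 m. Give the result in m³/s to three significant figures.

0.577 m³/s

v̄ = (0.417 + 0.205) / 2 = 0.3110 m/s
q = v̄ × d × w = 0.3110 × 0.67 × 2.77 = 0.5772 m³/s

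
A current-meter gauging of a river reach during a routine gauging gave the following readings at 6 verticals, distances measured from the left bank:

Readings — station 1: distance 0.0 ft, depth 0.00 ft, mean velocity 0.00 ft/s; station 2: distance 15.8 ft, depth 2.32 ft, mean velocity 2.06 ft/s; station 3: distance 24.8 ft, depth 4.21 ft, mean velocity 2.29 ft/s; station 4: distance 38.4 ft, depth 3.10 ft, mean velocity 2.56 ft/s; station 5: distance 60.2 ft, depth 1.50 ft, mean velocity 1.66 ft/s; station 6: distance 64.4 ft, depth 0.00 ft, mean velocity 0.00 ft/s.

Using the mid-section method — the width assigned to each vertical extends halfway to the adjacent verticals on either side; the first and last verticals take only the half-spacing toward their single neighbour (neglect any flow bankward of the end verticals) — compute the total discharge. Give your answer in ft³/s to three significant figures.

341 ft³/s

w_2 = (24.8 − 0.0)/2 = 12.4 ft; q_2 = 2.06 × 2.32 × 12.4 = 59.26 ft³/s
w_3 = (38.4 − 15.8)/2 = 11.3 ft; q_3 = 2.29 × 4.21 × 11.3 = 108.9 ft³/s
w_4 = (60.2 − 24.8)/2 = 17.7 ft; q_4 = 2.56 × 3.10 × 17.7 = 140.5 ft³/s
w_5 = (64.4 − 38.4)/2 = 13 ft; q_5 = 1.66 × 1.50 × 13 = 32.37 ft³/s
Stations 1, 6 contribute zero (depth or velocity is 0).
Q = Σ qᵢ = 341.0 ft³/s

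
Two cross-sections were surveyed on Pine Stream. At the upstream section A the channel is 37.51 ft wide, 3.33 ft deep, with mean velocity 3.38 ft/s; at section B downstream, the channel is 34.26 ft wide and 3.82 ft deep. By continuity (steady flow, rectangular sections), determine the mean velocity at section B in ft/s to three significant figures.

3.23 ft/s

Q = A₁V₁ = (37.51×3.33) × 3.38 = 422.2 ft³/s
A₂ = 34.26 × 3.82 = 130.9 ft²
V₂ = Q/A₂ = 422.2/130.9 = 3.226 ft/s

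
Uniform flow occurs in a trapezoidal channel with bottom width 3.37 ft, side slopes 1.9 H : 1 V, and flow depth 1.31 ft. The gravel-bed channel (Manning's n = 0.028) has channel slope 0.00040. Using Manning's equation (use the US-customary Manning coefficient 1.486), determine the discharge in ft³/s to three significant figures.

A = (b + z·y)·y = (3.37 + 1.9×1.31)×1.31 = 7.675 ft²
P = b + 2y√(1+z²) = 3.37 + 2×1.31×√(1+1.9²) = 8.995 ft
R = A/P = 7.675/8.995 = 0.8532 ft
Q = (1.486/n)·A·R^(2/3)·S^(1/2) = (1.486/0.028) × 7.675 × 0.8532^(2/3) × 0.00040^(1/2) = 7.329 ft³/s

7.33 ft³/s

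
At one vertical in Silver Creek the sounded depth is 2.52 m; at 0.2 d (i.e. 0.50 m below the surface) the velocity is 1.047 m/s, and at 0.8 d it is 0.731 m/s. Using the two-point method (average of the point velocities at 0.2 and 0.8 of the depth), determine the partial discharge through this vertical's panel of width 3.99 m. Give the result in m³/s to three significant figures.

8.94 m³/s

v̄ = (1.047 + 0.731) / 2 = 0.8890 m/s
q = v̄ × d × w = 0.8890 × 2.52 × 3.99 = 8.939 m³/s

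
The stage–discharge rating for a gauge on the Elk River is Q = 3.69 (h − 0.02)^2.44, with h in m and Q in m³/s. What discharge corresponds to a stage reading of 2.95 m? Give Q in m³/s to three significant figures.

Q = 3.69 × (2.95 − 0.02)^2.44 = 3.69 × 2.93^2.44 = 50.84 m³/s

50.8 m³/s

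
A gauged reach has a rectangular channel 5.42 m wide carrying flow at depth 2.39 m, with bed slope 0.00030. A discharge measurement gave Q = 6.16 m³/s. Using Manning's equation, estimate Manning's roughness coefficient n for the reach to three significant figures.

0.0427

A = b·y = 5.42 × 2.39 = 12.95 m²
P = b + 2y = 5.42 + 2×2.39 = 10.20 m
R = A/P = 12.95/10.20 = 1.270 m
n = (1/Q)·A·R^(2/3)·S^(1/2) = (1/6.16) × 12.95 × 1.173 × 0.01732 = 0.04271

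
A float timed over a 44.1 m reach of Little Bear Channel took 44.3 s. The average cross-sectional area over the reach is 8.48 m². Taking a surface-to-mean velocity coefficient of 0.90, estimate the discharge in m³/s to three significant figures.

v_surface = L / t̄ = 44.1 / 44.3 = 0.9955 m/s
v_mean = 0.90 × 0.9955 = 0.8959 m/s
Q = A × v_mean = 8.48 × 0.8959 = 7.598 m³/s

7.60 m³/s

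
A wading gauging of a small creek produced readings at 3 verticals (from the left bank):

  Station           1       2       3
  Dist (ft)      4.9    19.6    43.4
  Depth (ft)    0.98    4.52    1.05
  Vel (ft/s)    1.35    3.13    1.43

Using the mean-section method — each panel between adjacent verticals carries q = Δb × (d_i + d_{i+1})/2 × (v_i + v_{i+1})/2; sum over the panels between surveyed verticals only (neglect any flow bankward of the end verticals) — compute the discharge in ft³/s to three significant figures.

242 ft³/s

Panel 1-2: Δb = 14.7 ft, d̄ = (0.98+4.52)/2 = 2.75, v̄ = (1.35+3.13)/2 = 2.24 → q = 14.7×2.75×2.24 = 90.55 ft³/s
Panel 2-3: Δb = 23.8 ft, d̄ = (4.52+1.05)/2 = 2.785, v̄ = (3.13+1.43)/2 = 2.28 → q = 23.8×2.785×2.28 = 151.1 ft³/s
Q = Σ q = 241.7 ft³/s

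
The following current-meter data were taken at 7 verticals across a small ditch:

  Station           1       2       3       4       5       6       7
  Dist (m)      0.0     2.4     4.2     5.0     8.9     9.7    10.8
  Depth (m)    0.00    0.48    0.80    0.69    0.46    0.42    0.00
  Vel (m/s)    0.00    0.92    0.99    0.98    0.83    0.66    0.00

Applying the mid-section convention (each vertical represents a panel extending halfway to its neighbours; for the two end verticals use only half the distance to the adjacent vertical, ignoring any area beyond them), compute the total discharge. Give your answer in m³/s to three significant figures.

w_2 = (4.2 − 0.0)/2 = 2.1 m; q_2 = 0.92 × 0.48 × 2.1 = 0.9274 m³/s
w_3 = (5.0 − 2.4)/2 = 1.3 m; q_3 = 0.99 × 0.80 × 1.3 = 1.030 m³/s
w_4 = (8.9 − 4.2)/2 = 2.35 m; q_4 = 0.98 × 0.69 × 2.35 = 1.589 m³/s
w_5 = (9.7 − 5.0)/2 = 2.35 m; q_5 = 0.83 × 0.46 × 2.35 = 0.8972 m³/s
w_6 = (10.8 − 8.9)/2 = 0.95 m; q_6 = 0.66 × 0.42 × 0.95 = 0.2633 m³/s
Stations 1, 7 contribute zero (depth or velocity is 0).
Q = Σ qᵢ = 4.707 m³/s

4.71 m³/s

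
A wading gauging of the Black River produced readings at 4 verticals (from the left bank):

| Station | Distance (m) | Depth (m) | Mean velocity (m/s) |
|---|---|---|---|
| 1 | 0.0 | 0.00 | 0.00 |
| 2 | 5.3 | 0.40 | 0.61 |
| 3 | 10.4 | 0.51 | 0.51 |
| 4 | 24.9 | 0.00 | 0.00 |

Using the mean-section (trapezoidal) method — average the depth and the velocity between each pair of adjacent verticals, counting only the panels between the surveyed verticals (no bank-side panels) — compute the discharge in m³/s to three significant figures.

2.57 m³/s

Panel 1-2: Δb = 5.3 m, d̄ = (0.00+0.40)/2 = 0.2, v̄ = (0.00+0.61)/2 = 0.305 → q = 5.3×0.2×0.305 = 0.3233 m³/s
Panel 2-3: Δb = 5.1 m, d̄ = (0.40+0.51)/2 = 0.455, v̄ = (0.61+0.51)/2 = 0.56 → q = 5.1×0.455×0.56 = 1.299 m³/s
Panel 3-4: Δb = 14.5 m, d̄ = (0.51+0.00)/2 = 0.255, v̄ = (0.51+0.00)/2 = 0.255 → q = 14.5×0.255×0.255 = 0.9429 m³/s
Q = Σ q = 2.566 m³/s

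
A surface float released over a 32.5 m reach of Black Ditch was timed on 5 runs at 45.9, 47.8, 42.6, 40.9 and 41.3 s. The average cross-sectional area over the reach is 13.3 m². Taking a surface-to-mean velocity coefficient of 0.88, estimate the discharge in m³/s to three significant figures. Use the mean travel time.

t̄ = (45.9 + 47.8 + 42.6 + 40.9 + 41.3) / 5 = 43.7 s
v_surface = L / t̄ = 32.5 / 43.7 = 0.7437 m/s
v_mean = 0.88 × 0.7437 = 0.6545 m/s
Q = A × v_mean = 13.3 × 0.6545 = 8.704 m³/s

8.70 m³/s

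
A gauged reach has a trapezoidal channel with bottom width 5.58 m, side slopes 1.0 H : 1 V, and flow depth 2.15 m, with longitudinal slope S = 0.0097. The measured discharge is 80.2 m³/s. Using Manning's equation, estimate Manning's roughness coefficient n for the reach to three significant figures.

0.0258

A = (b + z·y)·y = (5.58 + 1.0×2.15)×2.15 = 16.62 m²
P = b + 2y√(1+z²) = 5.58 + 2×2.15×√(1+1.0²) = 11.66 m
R = A/P = 16.62/11.66 = 1.425 m
n = (1/Q)·A·R^(2/3)·S^(1/2) = (1/80.2) × 16.62 × 1.266 × 0.09849 = 0.02585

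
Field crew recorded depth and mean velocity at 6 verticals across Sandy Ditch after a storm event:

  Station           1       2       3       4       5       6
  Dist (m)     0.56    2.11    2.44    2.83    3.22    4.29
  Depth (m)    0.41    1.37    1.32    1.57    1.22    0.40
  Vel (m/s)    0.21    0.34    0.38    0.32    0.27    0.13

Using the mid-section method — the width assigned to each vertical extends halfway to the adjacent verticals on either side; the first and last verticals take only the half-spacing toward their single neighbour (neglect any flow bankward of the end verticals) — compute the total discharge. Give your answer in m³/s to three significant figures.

1.15 m³/s

w_1 = (2.11 − 0.56)/2 = 0.775 m; q_1 = 0.21 × 0.41 × 0.775 = 0.06673 m³/s
w_2 = (2.44 − 0.56)/2 = 0.94 m; q_2 = 0.34 × 1.37 × 0.94 = 0.4379 m³/s
w_3 = (2.83 − 2.11)/2 = 0.36 m; q_3 = 0.38 × 1.32 × 0.36 = 0.1806 m³/s
w_4 = (3.22 − 2.44)/2 = 0.39 m; q_4 = 0.32 × 1.57 × 0.39 = 0.1959 m³/s
w_5 = (4.29 − 2.83)/2 = 0.73 m; q_5 = 0.27 × 1.22 × 0.73 = 0.2405 m³/s
w_6 = (4.29 − 3.22)/2 = 0.535 m; q_6 = 0.13 × 0.40 × 0.535 = 0.02782 m³/s
Q = Σ qᵢ = 1.149 m³/s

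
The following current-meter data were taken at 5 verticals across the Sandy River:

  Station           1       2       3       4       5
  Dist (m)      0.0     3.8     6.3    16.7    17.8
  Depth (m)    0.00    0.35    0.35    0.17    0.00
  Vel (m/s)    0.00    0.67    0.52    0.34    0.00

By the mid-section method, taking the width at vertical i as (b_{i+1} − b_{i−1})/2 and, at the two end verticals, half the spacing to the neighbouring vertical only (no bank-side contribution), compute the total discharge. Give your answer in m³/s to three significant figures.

w_2 = (6.3 − 0.0)/2 = 3.15 m; q_2 = 0.67 × 0.35 × 3.15 = 0.7387 m³/s
w_3 = (16.7 − 3.8)/2 = 6.45 m; q_3 = 0.52 × 0.35 × 6.45 = 1.174 m³/s
w_4 = (17.8 − 6.3)/2 = 5.75 m; q_4 = 0.34 × 0.17 × 5.75 = 0.3324 m³/s
Stations 1, 5 contribute zero (depth or velocity is 0).
Q = Σ qᵢ = 2.245 m³/s

2.24 m³/s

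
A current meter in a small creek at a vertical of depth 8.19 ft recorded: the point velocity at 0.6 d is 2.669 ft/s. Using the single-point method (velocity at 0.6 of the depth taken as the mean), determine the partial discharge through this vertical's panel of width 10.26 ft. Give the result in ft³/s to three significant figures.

224 ft³/s

v̄ = v₀.₆ = 2.669 ft/s
q = v̄ × d × w = 2.669 × 8.19 × 10.26 = 224.3 ft³/s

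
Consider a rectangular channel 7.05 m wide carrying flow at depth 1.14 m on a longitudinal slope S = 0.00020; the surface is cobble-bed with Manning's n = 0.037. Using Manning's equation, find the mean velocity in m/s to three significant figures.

A = b·y = 7.05 × 1.14 = 8.037 m²
P = b + 2y = 7.05 + 2×1.14 = 9.330 m
R = A/P = 8.037/9.330 = 0.8614 m
Q = (1/n)·A·R^(2/3)·S^(1/2) = (1/0.037) × 8.037 × 0.8614^(2/3) × 0.00020^(1/2) = 2.781 m³/s
V = Q/A = 2.781/8.037 = 0.3460 m/s

0.346 m/s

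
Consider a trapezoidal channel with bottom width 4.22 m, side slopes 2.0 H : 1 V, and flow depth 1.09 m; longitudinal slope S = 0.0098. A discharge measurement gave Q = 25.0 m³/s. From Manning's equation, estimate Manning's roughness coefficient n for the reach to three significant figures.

0.0231

A = (b + z·y)·y = (4.22 + 2.0×1.09)×1.09 = 6.976 m²
P = b + 2y√(1+z²) = 4.22 + 2×1.09×√(1+2.0²) = 9.095 m
R = A/P = 6.976/9.095 = 0.7670 m
n = (1/Q)·A·R^(2/3)·S^(1/2) = (1/25.0) × 6.976 × 0.8379 × 0.09899 = 0.02315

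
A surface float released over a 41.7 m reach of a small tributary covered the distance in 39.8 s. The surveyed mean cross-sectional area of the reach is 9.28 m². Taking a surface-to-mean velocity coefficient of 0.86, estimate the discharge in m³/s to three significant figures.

8.36 m³/s

v_surface = L / t̄ = 41.7 / 39.8 = 1.048 m/s
v_mean = 0.86 × 1.048 = 0.9011 m/s
Q = A × v_mean = 9.28 × 0.9011 = 8.362 m³/s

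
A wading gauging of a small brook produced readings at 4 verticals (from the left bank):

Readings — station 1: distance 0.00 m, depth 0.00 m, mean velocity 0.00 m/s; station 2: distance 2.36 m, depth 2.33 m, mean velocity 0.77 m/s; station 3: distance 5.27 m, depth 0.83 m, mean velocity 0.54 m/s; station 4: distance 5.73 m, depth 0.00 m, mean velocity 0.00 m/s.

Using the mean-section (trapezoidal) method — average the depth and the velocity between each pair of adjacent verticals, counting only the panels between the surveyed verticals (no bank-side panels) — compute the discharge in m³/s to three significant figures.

Panel 1-2: Δb = 2.36 m, d̄ = (0.00+2.33)/2 = 1.165, v̄ = (0.00+0.77)/2 = 0.385 → q = 2.36×1.165×0.385 = 1.059 m³/s
Panel 2-3: Δb = 2.91 m, d̄ = (2.33+0.83)/2 = 1.58, v̄ = (0.77+0.54)/2 = 0.655 → q = 2.91×1.58×0.655 = 3.012 m³/s
Panel 3-4: Δb = 0.46 m, d̄ = (0.83+0.00)/2 = 0.415, v̄ = (0.54+0.00)/2 = 0.27 → q = 0.46×0.415×0.27 = 0.05154 m³/s
Q = Σ q = 4.122 m³/s

4.12 m³/s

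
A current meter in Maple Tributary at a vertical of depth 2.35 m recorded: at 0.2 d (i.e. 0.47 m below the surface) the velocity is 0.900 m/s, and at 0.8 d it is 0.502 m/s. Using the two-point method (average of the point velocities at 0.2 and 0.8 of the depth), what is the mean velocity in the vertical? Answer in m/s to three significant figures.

0.701 m/s

v̄ = (0.900 + 0.502) / 2 = 0.7010 m/s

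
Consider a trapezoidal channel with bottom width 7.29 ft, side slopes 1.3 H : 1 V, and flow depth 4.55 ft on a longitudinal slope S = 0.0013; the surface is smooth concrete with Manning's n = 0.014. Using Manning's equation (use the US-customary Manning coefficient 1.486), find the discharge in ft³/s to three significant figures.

446 ft³/s

A = (b + z·y)·y = (7.29 + 1.3×4.55)×4.55 = 60.08 ft²
P = b + 2y√(1+z²) = 7.29 + 2×4.55×√(1+1.3²) = 22.22 ft
R = A/P = 60.08/22.22 = 2.705 ft
Q = (1.486/n)·A·R^(2/3)·S^(1/2) = (1.486/0.014) × 60.08 × 2.705^(2/3) × 0.0013^(1/2) = 446.4 ft³/s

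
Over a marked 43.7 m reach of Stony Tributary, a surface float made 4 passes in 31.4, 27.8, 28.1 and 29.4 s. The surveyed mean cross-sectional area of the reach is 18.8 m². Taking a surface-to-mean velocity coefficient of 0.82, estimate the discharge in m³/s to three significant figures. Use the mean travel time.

23.1 m³/s

t̄ = (31.4 + 27.8 + 28.1 + 29.4) / 4 = 29.175 s
v_surface = L / t̄ = 43.7 / 29.175 = 1.498 m/s
v_mean = 0.82 × 1.498 = 1.228 m/s
Q = A × v_mean = 18.8 × 1.228 = 23.09 m³/s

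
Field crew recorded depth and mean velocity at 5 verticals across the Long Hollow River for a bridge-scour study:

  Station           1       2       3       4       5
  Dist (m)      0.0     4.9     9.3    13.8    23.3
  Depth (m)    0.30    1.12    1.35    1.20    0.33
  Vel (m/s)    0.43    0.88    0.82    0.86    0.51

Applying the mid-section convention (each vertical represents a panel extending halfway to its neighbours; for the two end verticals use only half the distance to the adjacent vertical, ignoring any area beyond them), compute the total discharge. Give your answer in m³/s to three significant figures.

17.8 m³/s

w_1 = (4.9 − 0.0)/2 = 2.45 m; q_1 = 0.43 × 0.30 × 2.45 = 0.3161 m³/s
w_2 = (9.3 − 0.0)/2 = 4.65 m; q_2 = 0.88 × 1.12 × 4.65 = 4.583 m³/s
w_3 = (13.8 − 4.9)/2 = 4.45 m; q_3 = 0.82 × 1.35 × 4.45 = 4.926 m³/s
w_4 = (23.3 − 9.3)/2 = 7 m; q_4 = 0.86 × 1.20 × 7 = 7.224 m³/s
w_5 = (23.3 − 13.8)/2 = 4.75 m; q_5 = 0.51 × 0.33 × 4.75 = 0.7994 m³/s
Q = Σ qᵢ = 17.85 m³/s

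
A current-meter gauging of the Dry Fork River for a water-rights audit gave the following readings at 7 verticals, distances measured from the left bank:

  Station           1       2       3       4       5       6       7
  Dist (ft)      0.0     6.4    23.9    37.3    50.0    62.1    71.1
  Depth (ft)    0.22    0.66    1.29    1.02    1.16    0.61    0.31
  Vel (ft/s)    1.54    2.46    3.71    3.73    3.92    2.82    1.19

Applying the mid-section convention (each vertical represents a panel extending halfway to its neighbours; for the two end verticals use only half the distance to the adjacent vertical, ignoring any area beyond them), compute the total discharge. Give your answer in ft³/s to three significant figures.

220 ft³/s

w_1 = (6.4 − 0.0)/2 = 3.2 ft; q_1 = 1.54 × 0.22 × 3.2 = 1.084 ft³/s
w_2 = (23.9 − 0.0)/2 = 11.95 ft; q_2 = 2.46 × 0.66 × 11.95 = 19.40 ft³/s
w_3 = (37.3 − 6.4)/2 = 15.45 ft; q_3 = 3.71 × 1.29 × 15.45 = 73.94 ft³/s
w_4 = (50.0 − 23.9)/2 = 13.05 ft; q_4 = 3.73 × 1.02 × 13.05 = 49.65 ft³/s
w_5 = (62.1 − 37.3)/2 = 12.4 ft; q_5 = 3.92 × 1.16 × 12.4 = 56.39 ft³/s
w_6 = (71.1 − 50.0)/2 = 10.55 ft; q_6 = 2.82 × 0.61 × 10.55 = 18.15 ft³/s
w_7 = (71.1 − 62.1)/2 = 4.5 ft; q_7 = 1.19 × 0.31 × 4.5 = 1.660 ft³/s
Q = Σ qᵢ = 220.3 ft³/s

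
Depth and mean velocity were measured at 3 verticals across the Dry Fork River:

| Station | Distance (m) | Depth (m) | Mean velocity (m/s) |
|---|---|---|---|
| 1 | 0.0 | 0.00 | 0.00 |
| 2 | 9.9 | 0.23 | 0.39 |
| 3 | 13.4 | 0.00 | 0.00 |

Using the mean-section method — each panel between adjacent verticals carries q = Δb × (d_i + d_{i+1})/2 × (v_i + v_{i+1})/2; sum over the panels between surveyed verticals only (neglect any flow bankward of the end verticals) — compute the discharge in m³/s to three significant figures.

Panel 1-2: Δb = 9.9 m, d̄ = (0.00+0.23)/2 = 0.115, v̄ = (0.00+0.39)/2 = 0.195 → q = 9.9×0.115×0.195 = 0.2220 m³/s
Panel 2-3: Δb = 3.5 m, d̄ = (0.23+0.00)/2 = 0.115, v̄ = (0.39+0.00)/2 = 0.195 → q = 3.5×0.115×0.195 = 0.07849 m³/s
Q = Σ q = 0.3005 m³/s

0.300 m³/s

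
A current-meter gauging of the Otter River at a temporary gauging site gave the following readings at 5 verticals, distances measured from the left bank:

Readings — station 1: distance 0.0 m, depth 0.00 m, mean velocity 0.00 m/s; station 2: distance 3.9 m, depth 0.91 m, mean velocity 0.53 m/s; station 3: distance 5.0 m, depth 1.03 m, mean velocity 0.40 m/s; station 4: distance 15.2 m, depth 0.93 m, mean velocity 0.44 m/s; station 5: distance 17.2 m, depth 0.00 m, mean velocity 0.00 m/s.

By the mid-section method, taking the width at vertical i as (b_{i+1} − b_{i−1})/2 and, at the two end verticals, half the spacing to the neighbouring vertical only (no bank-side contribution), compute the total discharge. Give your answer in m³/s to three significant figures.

w_2 = (5.0 − 0.0)/2 = 2.5 m; q_2 = 0.53 × 0.91 × 2.5 = 1.206 m³/s
w_3 = (15.2 − 3.9)/2 = 5.65 m; q_3 = 0.40 × 1.03 × 5.65 = 2.328 m³/s
w_4 = (17.2 − 5.0)/2 = 6.1 m; q_4 = 0.44 × 0.93 × 6.1 = 2.496 m³/s
Stations 1, 5 contribute zero (depth or velocity is 0).
Q = Σ qᵢ = 6.030 m³/s

6.03 m³/s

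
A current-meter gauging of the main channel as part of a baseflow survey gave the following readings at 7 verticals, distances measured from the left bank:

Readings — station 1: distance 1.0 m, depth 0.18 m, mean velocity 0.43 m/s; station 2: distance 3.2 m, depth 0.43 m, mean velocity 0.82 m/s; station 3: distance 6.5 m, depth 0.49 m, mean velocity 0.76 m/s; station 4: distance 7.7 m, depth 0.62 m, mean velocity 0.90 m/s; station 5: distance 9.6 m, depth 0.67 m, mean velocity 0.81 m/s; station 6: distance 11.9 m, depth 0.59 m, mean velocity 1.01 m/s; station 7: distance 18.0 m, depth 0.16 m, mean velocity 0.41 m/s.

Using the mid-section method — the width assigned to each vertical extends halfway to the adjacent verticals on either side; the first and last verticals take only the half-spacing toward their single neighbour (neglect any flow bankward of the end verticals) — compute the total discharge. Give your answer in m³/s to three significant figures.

w_1 = (3.2 − 1.0)/2 = 1.1 m; q_1 = 0.43 × 0.18 × 1.1 = 0.08514 m³/s
w_2 = (6.5 − 1.0)/2 = 2.75 m; q_2 = 0.82 × 0.43 × 2.75 = 0.9697 m³/s
w_3 = (7.7 − 3.2)/2 = 2.25 m; q_3 = 0.76 × 0.49 × 2.25 = 0.8379 m³/s
w_4 = (9.6 − 6.5)/2 = 1.55 m; q_4 = 0.90 × 0.62 × 1.55 = 0.8649 m³/s
w_5 = (11.9 − 7.7)/2 = 2.1 m; q_5 = 0.81 × 0.67 × 2.1 = 1.140 m³/s
w_6 = (18.0 − 9.6)/2 = 4.2 m; q_6 = 1.01 × 0.59 × 4.2 = 2.503 m³/s
w_7 = (18.0 − 11.9)/2 = 3.05 m; q_7 = 0.41 × 0.16 × 3.05 = 0.2001 m³/s
Q = Σ qᵢ = 6.600 m³/s

6.60 m³/s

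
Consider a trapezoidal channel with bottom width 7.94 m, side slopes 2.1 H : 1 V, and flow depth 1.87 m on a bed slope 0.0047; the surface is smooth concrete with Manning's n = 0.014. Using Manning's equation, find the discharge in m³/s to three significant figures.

132 m³/s

A = (b + z·y)·y = (7.94 + 2.1×1.87)×1.87 = 22.19 m²
P = b + 2y√(1+z²) = 7.94 + 2×1.87×√(1+2.1²) = 16.64 m
R = A/P = 22.19/16.64 = 1.334 m
Q = (1/n)·A·R^(2/3)·S^(1/2) = (1/0.014) × 22.19 × 1.334^(2/3) × 0.0047^(1/2) = 131.7 m³/s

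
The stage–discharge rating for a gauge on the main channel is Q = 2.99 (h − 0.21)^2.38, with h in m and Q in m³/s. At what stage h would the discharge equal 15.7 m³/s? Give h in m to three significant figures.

h − h₀ = (Q/C)^(1/b) = (15.7/2.99)^(1/2.38) = 2.007 m
h = 0.21 + 2.007 = 2.217 m

2.22 m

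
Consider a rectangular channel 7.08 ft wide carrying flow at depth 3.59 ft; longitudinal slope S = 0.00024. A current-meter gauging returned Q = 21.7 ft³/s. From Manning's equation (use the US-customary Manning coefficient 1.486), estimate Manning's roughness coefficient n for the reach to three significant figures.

0.0396

A = b·y = 7.08 × 3.59 = 25.42 ft²
P = b + 2y = 7.08 + 2×3.59 = 14.26 ft
R = A/P = 25.42/14.26 = 1.782 ft
n = (1.486/Q)·A·R^(2/3)·S^(1/2) = (1.486/21.7) × 25.42 × 1.470 × 0.01549 = 0.03964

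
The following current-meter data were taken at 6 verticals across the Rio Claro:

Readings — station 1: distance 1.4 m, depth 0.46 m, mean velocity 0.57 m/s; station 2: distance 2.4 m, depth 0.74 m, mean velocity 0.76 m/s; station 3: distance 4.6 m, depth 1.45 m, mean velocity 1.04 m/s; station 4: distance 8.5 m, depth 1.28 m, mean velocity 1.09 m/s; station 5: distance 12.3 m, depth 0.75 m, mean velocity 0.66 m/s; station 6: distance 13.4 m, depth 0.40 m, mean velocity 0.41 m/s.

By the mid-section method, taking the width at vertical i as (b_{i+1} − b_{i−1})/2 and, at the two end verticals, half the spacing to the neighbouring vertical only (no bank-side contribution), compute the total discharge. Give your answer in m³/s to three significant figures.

12.3 m³/s

w_1 = (2.4 − 1.4)/2 = 0.5 m; q_1 = 0.57 × 0.46 × 0.5 = 0.1311 m³/s
w_2 = (4.6 − 1.4)/2 = 1.6 m; q_2 = 0.76 × 0.74 × 1.6 = 0.8998 m³/s
w_3 = (8.5 − 2.4)/2 = 3.05 m; q_3 = 1.04 × 1.45 × 3.05 = 4.599 m³/s
w_4 = (12.3 − 4.6)/2 = 3.85 m; q_4 = 1.09 × 1.28 × 3.85 = 5.372 m³/s
w_5 = (13.4 − 8.5)/2 = 2.45 m; q_5 = 0.66 × 0.75 × 2.45 = 1.213 m³/s
w_6 = (13.4 − 12.3)/2 = 0.55 m; q_6 = 0.41 × 0.40 × 0.55 = 0.09020 m³/s
Q = Σ qᵢ = 12.30 m³/s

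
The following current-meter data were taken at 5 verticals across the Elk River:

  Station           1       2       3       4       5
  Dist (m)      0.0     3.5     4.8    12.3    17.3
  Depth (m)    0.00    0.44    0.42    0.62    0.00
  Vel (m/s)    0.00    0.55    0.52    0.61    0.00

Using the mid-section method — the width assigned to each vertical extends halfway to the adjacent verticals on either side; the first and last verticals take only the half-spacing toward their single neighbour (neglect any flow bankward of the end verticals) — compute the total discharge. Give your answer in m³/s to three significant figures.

w_2 = (4.8 − 0.0)/2 = 2.4 m; q_2 = 0.55 × 0.44 × 2.4 = 0.5808 m³/s
w_3 = (12.3 − 3.5)/2 = 4.4 m; q_3 = 0.52 × 0.42 × 4.4 = 0.9610 m³/s
w_4 = (17.3 − 4.8)/2 = 6.25 m; q_4 = 0.61 × 0.62 × 6.25 = 2.364 m³/s
Stations 1, 5 contribute zero (depth or velocity is 0).
Q = Σ qᵢ = 3.906 m³/s

3.91 m³/s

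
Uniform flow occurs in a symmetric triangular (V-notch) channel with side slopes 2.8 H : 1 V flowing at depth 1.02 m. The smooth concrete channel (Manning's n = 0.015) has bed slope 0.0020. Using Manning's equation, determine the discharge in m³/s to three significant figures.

5.33 m³/s

A = z·y² = 2.8×1.02² = 2.913 m²
P = 2y√(1+z²) = 2×1.02×√(1+2.8²) = 6.065 m
R = A/P = 2.913/6.065 = 0.4803 m
Q = (1/n)·A·R^(2/3)·S^(1/2) = (1/0.015) × 2.913 × 0.4803^(2/3) × 0.0020^(1/2) = 5.327 m³/s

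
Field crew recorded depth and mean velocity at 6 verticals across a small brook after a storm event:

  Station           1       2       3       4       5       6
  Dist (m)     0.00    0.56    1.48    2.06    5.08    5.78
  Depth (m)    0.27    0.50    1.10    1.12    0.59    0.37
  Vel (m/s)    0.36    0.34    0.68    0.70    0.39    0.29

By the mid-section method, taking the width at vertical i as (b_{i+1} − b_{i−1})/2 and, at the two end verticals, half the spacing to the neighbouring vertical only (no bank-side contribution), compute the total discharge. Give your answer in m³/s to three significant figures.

w_1 = (0.56 − 0.00)/2 = 0.28 m; q_1 = 0.36 × 0.27 × 0.28 = 0.02722 m³/s
w_2 = (1.48 − 0.00)/2 = 0.74 m; q_2 = 0.34 × 0.50 × 0.74 = 0.1258 m³/s
w_3 = (2.06 − 0.56)/2 = 0.75 m; q_3 = 0.68 × 1.10 × 0.75 = 0.5610 m³/s
w_4 = (5.08 − 1.48)/2 = 1.8 m; q_4 = 0.70 × 1.12 × 1.8 = 1.411 m³/s
w_5 = (5.78 − 2.06)/2 = 1.86 m; q_5 = 0.39 × 0.59 × 1.86 = 0.4280 m³/s
w_6 = (5.78 − 5.08)/2 = 0.35 m; q_6 = 0.29 × 0.37 × 0.35 = 0.03756 m³/s
Q = Σ qᵢ = 2.591 m³/s

2.59 m³/s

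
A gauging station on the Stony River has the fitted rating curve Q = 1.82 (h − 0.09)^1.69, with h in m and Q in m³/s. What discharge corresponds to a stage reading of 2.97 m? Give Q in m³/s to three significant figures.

10.9 m³/s

Q = 1.82 × (2.97 − 0.09)^1.69 = 1.82 × 2.88^1.69 = 10.88 m³/s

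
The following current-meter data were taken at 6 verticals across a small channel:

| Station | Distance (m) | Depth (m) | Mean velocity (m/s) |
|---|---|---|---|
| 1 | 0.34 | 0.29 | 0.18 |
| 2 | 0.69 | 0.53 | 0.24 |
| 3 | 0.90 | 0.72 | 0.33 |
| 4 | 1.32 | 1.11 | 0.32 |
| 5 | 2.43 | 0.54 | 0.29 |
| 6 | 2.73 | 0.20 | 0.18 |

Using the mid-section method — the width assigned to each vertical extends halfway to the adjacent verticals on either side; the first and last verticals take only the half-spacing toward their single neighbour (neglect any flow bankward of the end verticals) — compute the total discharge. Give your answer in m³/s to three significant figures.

0.507 m³/s

w_1 = (0.69 − 0.34)/2 = 0.175 m; q_1 = 0.18 × 0.29 × 0.175 = 0.009135 m³/s
w_2 = (0.90 − 0.34)/2 = 0.28 m; q_2 = 0.24 × 0.53 × 0.28 = 0.03562 m³/s
w_3 = (1.32 − 0.69)/2 = 0.315 m; q_3 = 0.33 × 0.72 × 0.315 = 0.07484 m³/s
w_4 = (2.43 − 0.90)/2 = 0.765 m; q_4 = 0.32 × 1.11 × 0.765 = 0.2717 m³/s
w_5 = (2.73 − 1.32)/2 = 0.705 m; q_5 = 0.29 × 0.54 × 0.705 = 0.1104 m³/s
w_6 = (2.73 − 2.43)/2 = 0.15 m; q_6 = 0.18 × 0.20 × 0.15 = 0.005400 m³/s
Q = Σ qᵢ = 0.5071 m³/s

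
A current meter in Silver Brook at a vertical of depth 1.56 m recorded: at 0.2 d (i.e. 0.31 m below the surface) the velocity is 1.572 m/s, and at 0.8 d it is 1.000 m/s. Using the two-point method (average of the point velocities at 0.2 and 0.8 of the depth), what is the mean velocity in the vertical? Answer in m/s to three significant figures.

1.29 m/s

v̄ = (1.572 + 1.000) / 2 = 1.286 m/s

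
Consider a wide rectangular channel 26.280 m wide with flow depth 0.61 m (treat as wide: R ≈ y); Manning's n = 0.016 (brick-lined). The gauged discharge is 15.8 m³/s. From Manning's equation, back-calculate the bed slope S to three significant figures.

0.000481

A = b·y = 26.280 × 0.61 = 16.03 m²
Wide channel: R ≈ y = 0.61 m
S = (Q·n / (1·A·R^(2/3)))² = (15.8×0.016 / (1×16.03×0.7193))² = 0.0004807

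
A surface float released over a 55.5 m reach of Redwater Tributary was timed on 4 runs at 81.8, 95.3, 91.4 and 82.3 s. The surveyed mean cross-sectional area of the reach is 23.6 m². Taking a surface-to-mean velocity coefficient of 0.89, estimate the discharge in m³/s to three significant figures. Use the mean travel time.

13.3 m³/s

t̄ = (81.8 + 95.3 + 91.4 + 82.3) / 4 = 87.7 s
v_surface = L / t̄ = 55.5 / 87.7 = 0.6328 m/s
v_mean = 0.89 × 0.6328 = 0.5632 m/s
Q = A × v_mean = 23.6 × 0.5632 = 13.29 m³/s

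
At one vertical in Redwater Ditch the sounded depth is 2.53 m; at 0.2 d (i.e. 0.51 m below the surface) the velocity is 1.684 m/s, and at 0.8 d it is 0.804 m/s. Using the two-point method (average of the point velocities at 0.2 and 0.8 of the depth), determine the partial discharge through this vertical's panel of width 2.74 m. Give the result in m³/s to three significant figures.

v̄ = (1.684 + 0.804) / 2 = 1.244 m/s
q = v̄ × d × w = 1.244 × 2.53 × 2.74 = 8.624 m³/s

8.62 m³/s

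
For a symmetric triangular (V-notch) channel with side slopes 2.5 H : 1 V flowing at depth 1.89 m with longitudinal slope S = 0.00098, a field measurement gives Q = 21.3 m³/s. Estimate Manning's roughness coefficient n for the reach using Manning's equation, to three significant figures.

A = z·y² = 2.5×1.89² = 8.930 m²
P = 2y√(1+z²) = 2×1.89×√(1+2.5²) = 10.18 m
R = A/P = 8.930/10.18 = 0.8774 m
n = (1/Q)·A·R^(2/3)·S^(1/2) = (1/21.3) × 8.930 × 0.9165 × 0.03130 = 0.01203

0.0120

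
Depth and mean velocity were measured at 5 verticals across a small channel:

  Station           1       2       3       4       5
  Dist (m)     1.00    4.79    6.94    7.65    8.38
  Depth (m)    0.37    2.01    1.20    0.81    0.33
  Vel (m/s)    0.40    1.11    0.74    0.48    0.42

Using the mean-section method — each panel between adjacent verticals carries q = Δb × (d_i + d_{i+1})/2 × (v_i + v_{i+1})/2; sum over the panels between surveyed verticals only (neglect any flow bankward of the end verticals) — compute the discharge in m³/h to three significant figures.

Panel 1-2: Δb = 3.79 m, d̄ = (0.37+2.01)/2 = 1.19, v̄ = (0.40+1.11)/2 = 0.755 → q = 3.79×1.19×0.755 = 3.405 m³/s
Panel 2-3: Δb = 2.15 m, d̄ = (2.01+1.20)/2 = 1.605, v̄ = (1.11+0.74)/2 = 0.925 → q = 2.15×1.605×0.925 = 3.192 m³/s
Panel 3-4: Δb = 0.71 m, d̄ = (1.20+0.81)/2 = 1.005, v̄ = (0.74+0.48)/2 = 0.61 → q = 0.71×1.005×0.61 = 0.4353 m³/s
Panel 4-5: Δb = 0.73 m, d̄ = (0.81+0.33)/2 = 0.57, v̄ = (0.48+0.42)/2 = 0.45 → q = 0.73×0.57×0.45 = 0.1872 m³/s
Q = Σ q = 7.220 m³/s
= 7.220 × 3600 = 25990 m³/h

26000 m³/h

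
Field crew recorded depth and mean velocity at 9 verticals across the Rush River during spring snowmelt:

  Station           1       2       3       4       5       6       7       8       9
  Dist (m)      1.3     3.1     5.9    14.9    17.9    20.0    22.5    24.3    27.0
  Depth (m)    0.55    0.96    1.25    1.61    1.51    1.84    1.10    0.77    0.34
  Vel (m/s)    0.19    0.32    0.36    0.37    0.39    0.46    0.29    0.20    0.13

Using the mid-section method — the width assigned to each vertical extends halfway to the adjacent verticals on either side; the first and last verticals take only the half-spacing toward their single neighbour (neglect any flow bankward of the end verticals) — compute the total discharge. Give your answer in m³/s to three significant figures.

w_1 = (3.1 − 1.3)/2 = 0.9 m; q_1 = 0.19 × 0.55 × 0.9 = 0.09405 m³/s
w_2 = (5.9 − 1.3)/2 = 2.3 m; q_2 = 0.32 × 0.96 × 2.3 = 0.7066 m³/s
w_3 = (14.9 − 3.1)/2 = 5.9 m; q_3 = 0.36 × 1.25 × 5.9 = 2.655 m³/s
w_4 = (17.9 − 5.9)/2 = 6 m; q_4 = 0.37 × 1.61 × 6 = 3.574 m³/s
w_5 = (20.0 − 14.9)/2 = 2.55 m; q_5 = 0.39 × 1.51 × 2.55 = 1.502 m³/s
w_6 = (22.5 − 17.9)/2 = 2.3 m; q_6 = 0.46 × 1.84 × 2.3 = 1.947 m³/s
w_7 = (24.3 − 20.0)/2 = 2.15 m; q_7 = 0.29 × 1.10 × 2.15 = 0.6859 m³/s
w_8 = (27.0 − 22.5)/2 = 2.25 m; q_8 = 0.20 × 0.77 × 2.25 = 0.3465 m³/s
w_9 = (27.0 − 24.3)/2 = 1.35 m; q_9 = 0.13 × 0.34 × 1.35 = 0.05967 m³/s
Q = Σ qᵢ = 11.57 m³/s

11.6 m³/s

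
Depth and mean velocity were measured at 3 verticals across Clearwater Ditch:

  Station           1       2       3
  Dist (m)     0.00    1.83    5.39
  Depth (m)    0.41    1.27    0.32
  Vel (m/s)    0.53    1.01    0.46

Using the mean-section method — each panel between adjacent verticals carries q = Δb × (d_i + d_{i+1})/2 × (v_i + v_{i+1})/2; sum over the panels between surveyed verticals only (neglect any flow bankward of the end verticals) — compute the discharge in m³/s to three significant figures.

3.26 m³/s

Panel 1-2: Δb = 1.83 m, d̄ = (0.41+1.27)/2 = 0.84, v̄ = (0.53+1.01)/2 = 0.77 → q = 1.83×0.84×0.77 = 1.184 m³/s
Panel 2-3: Δb = 3.56 m, d̄ = (1.27+0.32)/2 = 0.795, v̄ = (1.01+0.46)/2 = 0.735 → q = 3.56×0.795×0.735 = 2.080 m³/s
Q = Σ q = 3.264 m³/s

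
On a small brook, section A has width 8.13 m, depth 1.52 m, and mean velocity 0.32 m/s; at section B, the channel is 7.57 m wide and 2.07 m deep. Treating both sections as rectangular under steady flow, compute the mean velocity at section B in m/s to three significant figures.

Q = A₁V₁ = (8.13×1.52) × 0.32 = 3.954 m³/s
A₂ = 7.57 × 2.07 = 15.67 m²
V₂ = Q/A₂ = 3.954/15.67 = 0.2524 m/s

0.252 m/s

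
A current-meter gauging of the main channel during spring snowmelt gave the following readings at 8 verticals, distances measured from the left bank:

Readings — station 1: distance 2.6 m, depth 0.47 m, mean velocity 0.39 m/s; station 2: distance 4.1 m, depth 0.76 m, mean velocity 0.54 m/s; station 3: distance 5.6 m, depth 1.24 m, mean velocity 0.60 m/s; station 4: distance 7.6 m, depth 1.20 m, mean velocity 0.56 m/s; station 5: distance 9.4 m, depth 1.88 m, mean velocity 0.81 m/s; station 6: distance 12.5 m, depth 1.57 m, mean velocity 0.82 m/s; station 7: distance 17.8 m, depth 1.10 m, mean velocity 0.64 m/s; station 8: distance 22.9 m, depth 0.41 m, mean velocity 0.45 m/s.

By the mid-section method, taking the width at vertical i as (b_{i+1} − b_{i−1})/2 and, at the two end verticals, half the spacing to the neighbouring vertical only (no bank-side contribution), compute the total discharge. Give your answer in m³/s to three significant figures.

16.6 m³/s

w_1 = (4.1 − 2.6)/2 = 0.75 m; q_1 = 0.39 × 0.47 × 0.75 = 0.1375 m³/s
w_2 = (5.6 − 2.6)/2 = 1.5 m; q_2 = 0.54 × 0.76 × 1.5 = 0.6156 m³/s
w_3 = (7.6 − 4.1)/2 = 1.75 m; q_3 = 0.60 × 1.24 × 1.75 = 1.302 m³/s
w_4 = (9.4 − 5.6)/2 = 1.9 m; q_4 = 0.56 × 1.20 × 1.9 = 1.277 m³/s
w_5 = (12.5 − 7.6)/2 = 2.45 m; q_5 = 0.81 × 1.88 × 2.45 = 3.731 m³/s
w_6 = (17.8 − 9.4)/2 = 4.2 m; q_6 = 0.82 × 1.57 × 4.2 = 5.407 m³/s
w_7 = (22.9 − 12.5)/2 = 5.2 m; q_7 = 0.64 × 1.10 × 5.2 = 3.661 m³/s
w_8 = (22.9 − 17.8)/2 = 2.55 m; q_8 = 0.45 × 0.41 × 2.55 = 0.4705 m³/s
Q = Σ qᵢ = 16.60 m³/s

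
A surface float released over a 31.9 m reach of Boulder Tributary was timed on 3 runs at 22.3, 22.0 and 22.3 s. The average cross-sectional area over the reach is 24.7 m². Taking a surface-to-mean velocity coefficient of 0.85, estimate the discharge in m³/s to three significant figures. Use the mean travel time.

30.2 m³/s

t̄ = (22.3 + 22.0 + 22.3) / 3 = 22.2 s
v_surface = L / t̄ = 31.9 / 22.2 = 1.437 m/s
v_mean = 0.85 × 1.437 = 1.221 m/s
Q = A × v_mean = 24.7 × 1.221 = 30.17 m³/s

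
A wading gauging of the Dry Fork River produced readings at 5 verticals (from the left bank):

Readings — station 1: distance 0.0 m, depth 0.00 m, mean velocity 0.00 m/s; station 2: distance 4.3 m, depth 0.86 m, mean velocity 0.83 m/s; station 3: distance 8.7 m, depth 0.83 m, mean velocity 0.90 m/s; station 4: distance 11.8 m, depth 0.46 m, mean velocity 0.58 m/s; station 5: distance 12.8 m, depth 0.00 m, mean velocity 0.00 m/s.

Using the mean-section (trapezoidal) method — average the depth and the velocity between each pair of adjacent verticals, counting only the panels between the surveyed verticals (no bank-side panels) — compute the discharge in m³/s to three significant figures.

Panel 1-2: Δb = 4.3 m, d̄ = (0.00+0.86)/2 = 0.43, v̄ = (0.00+0.83)/2 = 0.415 → q = 4.3×0.43×0.415 = 0.7673 m³/s
Panel 2-3: Δb = 4.4 m, d̄ = (0.86+0.83)/2 = 0.845, v̄ = (0.83+0.90)/2 = 0.865 → q = 4.4×0.845×0.865 = 3.216 m³/s
Panel 3-4: Δb = 3.1 m, d̄ = (0.83+0.46)/2 = 0.645, v̄ = (0.90+0.58)/2 = 0.74 → q = 3.1×0.645×0.74 = 1.480 m³/s
Panel 4-5: Δb = 1 m, d̄ = (0.46+0.00)/2 = 0.23, v̄ = (0.58+0.00)/2 = 0.29 → q = 1×0.23×0.29 = 0.06670 m³/s
Q = Σ q = 5.530 m³/s

5.53 m³/s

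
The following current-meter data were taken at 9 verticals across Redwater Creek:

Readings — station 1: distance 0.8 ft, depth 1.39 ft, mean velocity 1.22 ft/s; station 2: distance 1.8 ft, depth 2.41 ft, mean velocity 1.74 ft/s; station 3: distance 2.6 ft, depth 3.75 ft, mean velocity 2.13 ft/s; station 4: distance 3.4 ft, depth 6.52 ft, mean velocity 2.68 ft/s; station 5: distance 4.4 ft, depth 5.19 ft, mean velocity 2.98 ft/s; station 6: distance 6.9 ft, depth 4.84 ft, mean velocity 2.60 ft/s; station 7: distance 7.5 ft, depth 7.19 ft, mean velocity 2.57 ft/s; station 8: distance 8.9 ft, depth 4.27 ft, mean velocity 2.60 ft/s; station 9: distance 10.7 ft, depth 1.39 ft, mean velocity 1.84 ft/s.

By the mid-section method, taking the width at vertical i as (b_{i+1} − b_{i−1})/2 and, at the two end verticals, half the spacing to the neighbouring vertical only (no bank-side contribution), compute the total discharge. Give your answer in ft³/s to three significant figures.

112 ft³/s

w_1 = (1.8 − 0.8)/2 = 0.5 ft; q_1 = 1.22 × 1.39 × 0.5 = 0.8479 ft³/s
w_2 = (2.6 − 0.8)/2 = 0.9 ft; q_2 = 1.74 × 2.41 × 0.9 = 3.774 ft³/s
w_3 = (3.4 − 1.8)/2 = 0.8 ft; q_3 = 2.13 × 3.75 × 0.8 = 6.390 ft³/s
w_4 = (4.4 − 2.6)/2 = 0.9 ft; q_4 = 2.68 × 6.52 × 0.9 = 15.73 ft³/s
w_5 = (6.9 − 3.4)/2 = 1.75 ft; q_5 = 2.98 × 5.19 × 1.75 = 27.07 ft³/s
w_6 = (7.5 − 4.4)/2 = 1.55 ft; q_6 = 2.60 × 4.84 × 1.55 = 19.51 ft³/s
w_7 = (8.9 − 6.9)/2 = 1 ft; q_7 = 2.57 × 7.19 × 1 = 18.48 ft³/s
w_8 = (10.7 − 7.5)/2 = 1.6 ft; q_8 = 2.60 × 4.27 × 1.6 = 17.76 ft³/s
w_9 = (10.7 − 8.9)/2 = 0.9 ft; q_9 = 1.84 × 1.39 × 0.9 = 2.302 ft³/s
Q = Σ qᵢ = 111.9 ft³/s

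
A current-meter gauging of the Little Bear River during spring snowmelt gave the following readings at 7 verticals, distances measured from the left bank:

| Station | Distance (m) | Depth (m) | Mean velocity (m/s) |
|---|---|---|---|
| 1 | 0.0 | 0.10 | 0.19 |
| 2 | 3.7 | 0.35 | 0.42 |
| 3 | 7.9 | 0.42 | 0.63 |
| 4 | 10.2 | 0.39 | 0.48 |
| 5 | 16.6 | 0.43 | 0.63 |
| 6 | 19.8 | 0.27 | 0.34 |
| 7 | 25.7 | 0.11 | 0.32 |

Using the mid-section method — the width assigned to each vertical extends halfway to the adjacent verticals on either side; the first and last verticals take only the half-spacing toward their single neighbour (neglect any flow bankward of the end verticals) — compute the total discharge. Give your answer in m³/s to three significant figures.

w_1 = (3.7 − 0.0)/2 = 1.85 m; q_1 = 0.19 × 0.10 × 1.85 = 0.03515 m³/s
w_2 = (7.9 − 0.0)/2 = 3.95 m; q_2 = 0.42 × 0.35 × 3.95 = 0.5807 m³/s
w_3 = (10.2 − 3.7)/2 = 3.25 m; q_3 = 0.63 × 0.42 × 3.25 = 0.8600 m³/s
w_4 = (16.6 − 7.9)/2 = 4.35 m; q_4 = 0.48 × 0.39 × 4.35 = 0.8143 m³/s
w_5 = (19.8 − 10.2)/2 = 4.8 m; q_5 = 0.63 × 0.43 × 4.8 = 1.300 m³/s
w_6 = (25.7 − 16.6)/2 = 4.55 m; q_6 = 0.34 × 0.27 × 4.55 = 0.4177 m³/s
w_7 = (25.7 − 19.8)/2 = 2.95 m; q_7 = 0.32 × 0.11 × 2.95 = 0.1038 m³/s
Q = Σ qᵢ = 4.112 m³/s

4.11 m³/s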